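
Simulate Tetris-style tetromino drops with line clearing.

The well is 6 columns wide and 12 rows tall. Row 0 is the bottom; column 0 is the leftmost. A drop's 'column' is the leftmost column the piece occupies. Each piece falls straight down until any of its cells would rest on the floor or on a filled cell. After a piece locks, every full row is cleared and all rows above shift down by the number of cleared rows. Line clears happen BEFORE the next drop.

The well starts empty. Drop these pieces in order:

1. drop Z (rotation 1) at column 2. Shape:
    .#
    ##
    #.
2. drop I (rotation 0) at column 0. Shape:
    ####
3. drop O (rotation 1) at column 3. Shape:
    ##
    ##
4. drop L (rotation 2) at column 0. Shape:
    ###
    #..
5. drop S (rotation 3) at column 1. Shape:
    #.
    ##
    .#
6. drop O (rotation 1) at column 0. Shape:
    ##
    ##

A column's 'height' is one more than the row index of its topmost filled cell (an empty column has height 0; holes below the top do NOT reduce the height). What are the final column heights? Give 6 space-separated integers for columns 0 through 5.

Answer: 11 11 8 6 6 0

Derivation:
Drop 1: Z rot1 at col 2 lands with bottom-row=0; cleared 0 line(s) (total 0); column heights now [0 0 2 3 0 0], max=3
Drop 2: I rot0 at col 0 lands with bottom-row=3; cleared 0 line(s) (total 0); column heights now [4 4 4 4 0 0], max=4
Drop 3: O rot1 at col 3 lands with bottom-row=4; cleared 0 line(s) (total 0); column heights now [4 4 4 6 6 0], max=6
Drop 4: L rot2 at col 0 lands with bottom-row=4; cleared 0 line(s) (total 0); column heights now [6 6 6 6 6 0], max=6
Drop 5: S rot3 at col 1 lands with bottom-row=6; cleared 0 line(s) (total 0); column heights now [6 9 8 6 6 0], max=9
Drop 6: O rot1 at col 0 lands with bottom-row=9; cleared 0 line(s) (total 0); column heights now [11 11 8 6 6 0], max=11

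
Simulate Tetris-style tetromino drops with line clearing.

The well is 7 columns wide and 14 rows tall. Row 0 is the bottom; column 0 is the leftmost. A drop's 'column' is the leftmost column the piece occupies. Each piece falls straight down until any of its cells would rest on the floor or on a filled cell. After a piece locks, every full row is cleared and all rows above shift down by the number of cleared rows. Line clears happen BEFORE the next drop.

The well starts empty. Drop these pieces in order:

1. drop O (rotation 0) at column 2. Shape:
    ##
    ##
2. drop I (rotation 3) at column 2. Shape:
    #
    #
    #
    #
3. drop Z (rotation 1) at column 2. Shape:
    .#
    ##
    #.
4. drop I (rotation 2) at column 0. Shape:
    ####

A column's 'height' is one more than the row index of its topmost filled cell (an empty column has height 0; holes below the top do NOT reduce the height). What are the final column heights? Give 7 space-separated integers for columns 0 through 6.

Drop 1: O rot0 at col 2 lands with bottom-row=0; cleared 0 line(s) (total 0); column heights now [0 0 2 2 0 0 0], max=2
Drop 2: I rot3 at col 2 lands with bottom-row=2; cleared 0 line(s) (total 0); column heights now [0 0 6 2 0 0 0], max=6
Drop 3: Z rot1 at col 2 lands with bottom-row=6; cleared 0 line(s) (total 0); column heights now [0 0 8 9 0 0 0], max=9
Drop 4: I rot2 at col 0 lands with bottom-row=9; cleared 0 line(s) (total 0); column heights now [10 10 10 10 0 0 0], max=10

Answer: 10 10 10 10 0 0 0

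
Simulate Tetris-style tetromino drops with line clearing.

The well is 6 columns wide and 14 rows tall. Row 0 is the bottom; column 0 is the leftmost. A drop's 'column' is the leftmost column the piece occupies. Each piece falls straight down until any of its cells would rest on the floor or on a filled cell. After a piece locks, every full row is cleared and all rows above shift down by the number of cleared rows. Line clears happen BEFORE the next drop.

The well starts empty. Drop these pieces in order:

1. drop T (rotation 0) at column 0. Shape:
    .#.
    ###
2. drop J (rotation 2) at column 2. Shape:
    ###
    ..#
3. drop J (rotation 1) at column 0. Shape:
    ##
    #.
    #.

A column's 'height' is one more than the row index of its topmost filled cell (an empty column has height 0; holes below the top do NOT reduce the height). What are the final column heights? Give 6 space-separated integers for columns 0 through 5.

Answer: 4 4 2 2 2 0

Derivation:
Drop 1: T rot0 at col 0 lands with bottom-row=0; cleared 0 line(s) (total 0); column heights now [1 2 1 0 0 0], max=2
Drop 2: J rot2 at col 2 lands with bottom-row=0; cleared 0 line(s) (total 0); column heights now [1 2 2 2 2 0], max=2
Drop 3: J rot1 at col 0 lands with bottom-row=1; cleared 0 line(s) (total 0); column heights now [4 4 2 2 2 0], max=4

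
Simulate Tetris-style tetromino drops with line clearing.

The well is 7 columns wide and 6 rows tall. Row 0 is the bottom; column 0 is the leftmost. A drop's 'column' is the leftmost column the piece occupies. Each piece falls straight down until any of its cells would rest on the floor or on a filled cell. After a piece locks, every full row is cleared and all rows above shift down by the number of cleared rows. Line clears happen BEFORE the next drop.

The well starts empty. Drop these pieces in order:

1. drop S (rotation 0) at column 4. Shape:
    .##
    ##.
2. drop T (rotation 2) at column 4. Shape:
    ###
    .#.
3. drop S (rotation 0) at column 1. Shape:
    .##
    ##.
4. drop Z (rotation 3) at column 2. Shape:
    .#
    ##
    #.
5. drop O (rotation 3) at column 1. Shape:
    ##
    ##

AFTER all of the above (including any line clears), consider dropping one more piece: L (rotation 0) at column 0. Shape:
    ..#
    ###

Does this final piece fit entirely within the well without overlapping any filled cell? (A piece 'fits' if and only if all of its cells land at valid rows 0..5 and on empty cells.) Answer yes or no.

Answer: no

Derivation:
Drop 1: S rot0 at col 4 lands with bottom-row=0; cleared 0 line(s) (total 0); column heights now [0 0 0 0 1 2 2], max=2
Drop 2: T rot2 at col 4 lands with bottom-row=2; cleared 0 line(s) (total 0); column heights now [0 0 0 0 4 4 4], max=4
Drop 3: S rot0 at col 1 lands with bottom-row=0; cleared 0 line(s) (total 0); column heights now [0 1 2 2 4 4 4], max=4
Drop 4: Z rot3 at col 2 lands with bottom-row=2; cleared 0 line(s) (total 0); column heights now [0 1 4 5 4 4 4], max=5
Drop 5: O rot3 at col 1 lands with bottom-row=4; cleared 0 line(s) (total 0); column heights now [0 6 6 5 4 4 4], max=6
Test piece L rot0 at col 0 (width 3): heights before test = [0 6 6 5 4 4 4]; fits = False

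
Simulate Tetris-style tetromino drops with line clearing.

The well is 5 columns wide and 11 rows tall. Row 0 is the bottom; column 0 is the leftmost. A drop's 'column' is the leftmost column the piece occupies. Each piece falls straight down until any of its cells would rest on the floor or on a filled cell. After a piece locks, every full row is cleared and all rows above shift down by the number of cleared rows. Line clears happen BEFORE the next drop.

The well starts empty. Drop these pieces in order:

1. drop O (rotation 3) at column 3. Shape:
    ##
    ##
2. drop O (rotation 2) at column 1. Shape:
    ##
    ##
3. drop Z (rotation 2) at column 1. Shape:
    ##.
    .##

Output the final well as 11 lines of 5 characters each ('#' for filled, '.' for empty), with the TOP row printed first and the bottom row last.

Answer: .....
.....
.....
.....
.....
.....
.....
.##..
..##.
.####
.####

Derivation:
Drop 1: O rot3 at col 3 lands with bottom-row=0; cleared 0 line(s) (total 0); column heights now [0 0 0 2 2], max=2
Drop 2: O rot2 at col 1 lands with bottom-row=0; cleared 0 line(s) (total 0); column heights now [0 2 2 2 2], max=2
Drop 3: Z rot2 at col 1 lands with bottom-row=2; cleared 0 line(s) (total 0); column heights now [0 4 4 3 2], max=4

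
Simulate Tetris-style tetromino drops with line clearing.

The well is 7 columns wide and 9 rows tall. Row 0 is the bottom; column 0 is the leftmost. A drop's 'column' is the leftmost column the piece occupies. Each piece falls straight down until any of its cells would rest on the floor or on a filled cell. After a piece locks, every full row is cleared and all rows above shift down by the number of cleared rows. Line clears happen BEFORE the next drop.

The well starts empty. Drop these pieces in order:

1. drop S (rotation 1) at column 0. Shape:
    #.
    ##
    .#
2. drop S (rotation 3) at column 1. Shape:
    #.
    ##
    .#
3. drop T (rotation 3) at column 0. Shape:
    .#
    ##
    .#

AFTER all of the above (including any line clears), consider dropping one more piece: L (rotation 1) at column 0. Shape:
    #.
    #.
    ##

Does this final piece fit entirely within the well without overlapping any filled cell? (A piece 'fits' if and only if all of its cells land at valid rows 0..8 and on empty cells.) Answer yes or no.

Answer: no

Derivation:
Drop 1: S rot1 at col 0 lands with bottom-row=0; cleared 0 line(s) (total 0); column heights now [3 2 0 0 0 0 0], max=3
Drop 2: S rot3 at col 1 lands with bottom-row=1; cleared 0 line(s) (total 0); column heights now [3 4 3 0 0 0 0], max=4
Drop 3: T rot3 at col 0 lands with bottom-row=4; cleared 0 line(s) (total 0); column heights now [6 7 3 0 0 0 0], max=7
Test piece L rot1 at col 0 (width 2): heights before test = [6 7 3 0 0 0 0]; fits = False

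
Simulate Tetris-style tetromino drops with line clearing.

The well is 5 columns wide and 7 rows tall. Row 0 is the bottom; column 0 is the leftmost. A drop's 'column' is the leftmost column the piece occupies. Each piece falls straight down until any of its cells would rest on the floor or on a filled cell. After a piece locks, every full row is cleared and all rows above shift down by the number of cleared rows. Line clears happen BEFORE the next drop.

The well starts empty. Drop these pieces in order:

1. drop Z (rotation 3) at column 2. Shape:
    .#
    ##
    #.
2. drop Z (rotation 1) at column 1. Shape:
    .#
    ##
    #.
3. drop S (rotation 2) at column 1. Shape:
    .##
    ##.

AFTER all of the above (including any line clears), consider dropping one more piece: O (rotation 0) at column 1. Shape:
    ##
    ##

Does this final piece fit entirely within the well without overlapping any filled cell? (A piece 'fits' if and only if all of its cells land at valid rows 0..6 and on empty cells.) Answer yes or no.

Answer: no

Derivation:
Drop 1: Z rot3 at col 2 lands with bottom-row=0; cleared 0 line(s) (total 0); column heights now [0 0 2 3 0], max=3
Drop 2: Z rot1 at col 1 lands with bottom-row=1; cleared 0 line(s) (total 0); column heights now [0 3 4 3 0], max=4
Drop 3: S rot2 at col 1 lands with bottom-row=4; cleared 0 line(s) (total 0); column heights now [0 5 6 6 0], max=6
Test piece O rot0 at col 1 (width 2): heights before test = [0 5 6 6 0]; fits = False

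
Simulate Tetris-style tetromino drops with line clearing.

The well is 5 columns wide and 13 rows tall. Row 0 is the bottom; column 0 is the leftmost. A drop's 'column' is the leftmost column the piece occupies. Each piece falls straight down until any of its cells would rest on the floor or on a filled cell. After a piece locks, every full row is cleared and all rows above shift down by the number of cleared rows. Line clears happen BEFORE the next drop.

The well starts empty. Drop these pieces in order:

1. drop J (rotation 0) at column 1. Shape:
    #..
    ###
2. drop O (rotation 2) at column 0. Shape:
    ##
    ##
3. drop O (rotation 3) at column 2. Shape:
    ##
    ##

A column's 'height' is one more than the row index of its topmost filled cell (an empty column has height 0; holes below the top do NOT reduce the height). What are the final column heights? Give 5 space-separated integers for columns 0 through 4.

Answer: 4 4 3 3 0

Derivation:
Drop 1: J rot0 at col 1 lands with bottom-row=0; cleared 0 line(s) (total 0); column heights now [0 2 1 1 0], max=2
Drop 2: O rot2 at col 0 lands with bottom-row=2; cleared 0 line(s) (total 0); column heights now [4 4 1 1 0], max=4
Drop 3: O rot3 at col 2 lands with bottom-row=1; cleared 0 line(s) (total 0); column heights now [4 4 3 3 0], max=4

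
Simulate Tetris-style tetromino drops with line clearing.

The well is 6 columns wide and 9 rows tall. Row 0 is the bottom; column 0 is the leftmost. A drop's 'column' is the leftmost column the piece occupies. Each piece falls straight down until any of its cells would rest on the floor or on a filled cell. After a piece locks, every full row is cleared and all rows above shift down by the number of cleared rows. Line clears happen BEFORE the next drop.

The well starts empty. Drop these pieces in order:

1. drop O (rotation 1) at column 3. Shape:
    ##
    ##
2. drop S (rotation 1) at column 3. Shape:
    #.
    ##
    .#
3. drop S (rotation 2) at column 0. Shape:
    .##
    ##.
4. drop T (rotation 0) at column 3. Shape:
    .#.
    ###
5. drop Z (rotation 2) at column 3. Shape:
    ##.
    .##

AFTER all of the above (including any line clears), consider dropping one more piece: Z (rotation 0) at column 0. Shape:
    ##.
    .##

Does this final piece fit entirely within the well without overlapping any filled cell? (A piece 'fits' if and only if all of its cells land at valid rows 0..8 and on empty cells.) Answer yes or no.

Answer: yes

Derivation:
Drop 1: O rot1 at col 3 lands with bottom-row=0; cleared 0 line(s) (total 0); column heights now [0 0 0 2 2 0], max=2
Drop 2: S rot1 at col 3 lands with bottom-row=2; cleared 0 line(s) (total 0); column heights now [0 0 0 5 4 0], max=5
Drop 3: S rot2 at col 0 lands with bottom-row=0; cleared 0 line(s) (total 0); column heights now [1 2 2 5 4 0], max=5
Drop 4: T rot0 at col 3 lands with bottom-row=5; cleared 0 line(s) (total 0); column heights now [1 2 2 6 7 6], max=7
Drop 5: Z rot2 at col 3 lands with bottom-row=7; cleared 0 line(s) (total 0); column heights now [1 2 2 9 9 8], max=9
Test piece Z rot0 at col 0 (width 3): heights before test = [1 2 2 9 9 8]; fits = True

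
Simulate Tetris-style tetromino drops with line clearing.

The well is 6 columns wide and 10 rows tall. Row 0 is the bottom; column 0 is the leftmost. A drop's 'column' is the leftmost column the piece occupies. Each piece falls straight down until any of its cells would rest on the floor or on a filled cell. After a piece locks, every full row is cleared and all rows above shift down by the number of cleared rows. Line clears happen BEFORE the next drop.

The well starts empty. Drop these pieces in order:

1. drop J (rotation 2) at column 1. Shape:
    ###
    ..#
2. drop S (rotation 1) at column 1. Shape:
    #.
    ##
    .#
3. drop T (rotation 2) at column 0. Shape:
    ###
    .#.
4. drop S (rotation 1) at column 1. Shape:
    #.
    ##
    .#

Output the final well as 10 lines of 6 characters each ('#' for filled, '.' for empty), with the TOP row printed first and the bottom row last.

Drop 1: J rot2 at col 1 lands with bottom-row=0; cleared 0 line(s) (total 0); column heights now [0 2 2 2 0 0], max=2
Drop 2: S rot1 at col 1 lands with bottom-row=2; cleared 0 line(s) (total 0); column heights now [0 5 4 2 0 0], max=5
Drop 3: T rot2 at col 0 lands with bottom-row=5; cleared 0 line(s) (total 0); column heights now [7 7 7 2 0 0], max=7
Drop 4: S rot1 at col 1 lands with bottom-row=7; cleared 0 line(s) (total 0); column heights now [7 10 9 2 0 0], max=10

Answer: .#....
.##...
..#...
###...
.#....
.#....
.##...
..#...
.###..
...#..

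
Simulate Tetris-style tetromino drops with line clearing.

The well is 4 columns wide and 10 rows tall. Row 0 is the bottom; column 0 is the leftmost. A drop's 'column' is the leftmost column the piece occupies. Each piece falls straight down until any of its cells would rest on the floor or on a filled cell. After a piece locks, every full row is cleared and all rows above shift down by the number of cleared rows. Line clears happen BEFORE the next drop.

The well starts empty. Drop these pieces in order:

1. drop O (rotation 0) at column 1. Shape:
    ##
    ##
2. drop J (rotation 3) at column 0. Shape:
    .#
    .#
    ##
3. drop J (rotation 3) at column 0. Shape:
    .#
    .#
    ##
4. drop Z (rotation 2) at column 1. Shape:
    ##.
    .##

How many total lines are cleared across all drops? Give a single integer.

Drop 1: O rot0 at col 1 lands with bottom-row=0; cleared 0 line(s) (total 0); column heights now [0 2 2 0], max=2
Drop 2: J rot3 at col 0 lands with bottom-row=2; cleared 0 line(s) (total 0); column heights now [3 5 2 0], max=5
Drop 3: J rot3 at col 0 lands with bottom-row=5; cleared 0 line(s) (total 0); column heights now [6 8 2 0], max=8
Drop 4: Z rot2 at col 1 lands with bottom-row=7; cleared 0 line(s) (total 0); column heights now [6 9 9 8], max=9

Answer: 0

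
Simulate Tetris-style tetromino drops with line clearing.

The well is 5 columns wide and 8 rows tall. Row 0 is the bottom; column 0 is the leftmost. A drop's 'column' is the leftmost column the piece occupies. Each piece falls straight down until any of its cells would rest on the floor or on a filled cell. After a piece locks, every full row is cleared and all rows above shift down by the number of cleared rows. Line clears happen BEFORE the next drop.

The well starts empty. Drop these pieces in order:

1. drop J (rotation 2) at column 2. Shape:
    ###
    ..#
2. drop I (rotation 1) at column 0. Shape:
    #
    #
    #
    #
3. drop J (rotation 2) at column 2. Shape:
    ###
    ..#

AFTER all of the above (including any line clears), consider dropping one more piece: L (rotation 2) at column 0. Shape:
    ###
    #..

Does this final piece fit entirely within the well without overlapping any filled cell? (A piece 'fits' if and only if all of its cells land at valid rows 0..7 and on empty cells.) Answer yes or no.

Answer: yes

Derivation:
Drop 1: J rot2 at col 2 lands with bottom-row=0; cleared 0 line(s) (total 0); column heights now [0 0 2 2 2], max=2
Drop 2: I rot1 at col 0 lands with bottom-row=0; cleared 0 line(s) (total 0); column heights now [4 0 2 2 2], max=4
Drop 3: J rot2 at col 2 lands with bottom-row=2; cleared 0 line(s) (total 0); column heights now [4 0 4 4 4], max=4
Test piece L rot2 at col 0 (width 3): heights before test = [4 0 4 4 4]; fits = True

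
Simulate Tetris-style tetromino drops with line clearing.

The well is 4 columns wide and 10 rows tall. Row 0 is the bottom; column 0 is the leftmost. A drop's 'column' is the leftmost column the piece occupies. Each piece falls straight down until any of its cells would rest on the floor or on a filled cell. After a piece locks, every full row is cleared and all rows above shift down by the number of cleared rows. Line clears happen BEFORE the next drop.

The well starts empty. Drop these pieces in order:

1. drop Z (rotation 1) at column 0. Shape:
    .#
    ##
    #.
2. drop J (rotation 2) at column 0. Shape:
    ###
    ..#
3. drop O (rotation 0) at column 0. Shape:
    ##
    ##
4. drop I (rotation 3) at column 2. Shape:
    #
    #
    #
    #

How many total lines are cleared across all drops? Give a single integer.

Drop 1: Z rot1 at col 0 lands with bottom-row=0; cleared 0 line(s) (total 0); column heights now [2 3 0 0], max=3
Drop 2: J rot2 at col 0 lands with bottom-row=2; cleared 0 line(s) (total 0); column heights now [4 4 4 0], max=4
Drop 3: O rot0 at col 0 lands with bottom-row=4; cleared 0 line(s) (total 0); column heights now [6 6 4 0], max=6
Drop 4: I rot3 at col 2 lands with bottom-row=4; cleared 0 line(s) (total 0); column heights now [6 6 8 0], max=8

Answer: 0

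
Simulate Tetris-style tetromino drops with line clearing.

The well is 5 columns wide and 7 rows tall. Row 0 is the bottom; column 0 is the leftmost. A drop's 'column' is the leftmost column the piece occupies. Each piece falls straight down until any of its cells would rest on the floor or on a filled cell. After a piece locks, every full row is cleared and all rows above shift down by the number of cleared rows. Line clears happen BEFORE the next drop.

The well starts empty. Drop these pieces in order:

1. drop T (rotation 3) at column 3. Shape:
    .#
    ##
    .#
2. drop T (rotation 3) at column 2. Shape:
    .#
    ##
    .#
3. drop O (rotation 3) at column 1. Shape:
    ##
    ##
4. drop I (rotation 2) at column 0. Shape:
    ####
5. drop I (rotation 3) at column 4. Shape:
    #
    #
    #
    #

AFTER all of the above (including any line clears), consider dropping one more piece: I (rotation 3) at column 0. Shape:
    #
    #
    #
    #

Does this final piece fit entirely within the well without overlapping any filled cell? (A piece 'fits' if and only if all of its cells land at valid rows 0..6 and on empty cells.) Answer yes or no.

Answer: yes

Derivation:
Drop 1: T rot3 at col 3 lands with bottom-row=0; cleared 0 line(s) (total 0); column heights now [0 0 0 2 3], max=3
Drop 2: T rot3 at col 2 lands with bottom-row=2; cleared 0 line(s) (total 0); column heights now [0 0 4 5 3], max=5
Drop 3: O rot3 at col 1 lands with bottom-row=4; cleared 0 line(s) (total 0); column heights now [0 6 6 5 3], max=6
Drop 4: I rot2 at col 0 lands with bottom-row=6; cleared 0 line(s) (total 0); column heights now [7 7 7 7 3], max=7
Drop 5: I rot3 at col 4 lands with bottom-row=3; cleared 1 line(s) (total 1); column heights now [0 6 6 5 6], max=6
Test piece I rot3 at col 0 (width 1): heights before test = [0 6 6 5 6]; fits = True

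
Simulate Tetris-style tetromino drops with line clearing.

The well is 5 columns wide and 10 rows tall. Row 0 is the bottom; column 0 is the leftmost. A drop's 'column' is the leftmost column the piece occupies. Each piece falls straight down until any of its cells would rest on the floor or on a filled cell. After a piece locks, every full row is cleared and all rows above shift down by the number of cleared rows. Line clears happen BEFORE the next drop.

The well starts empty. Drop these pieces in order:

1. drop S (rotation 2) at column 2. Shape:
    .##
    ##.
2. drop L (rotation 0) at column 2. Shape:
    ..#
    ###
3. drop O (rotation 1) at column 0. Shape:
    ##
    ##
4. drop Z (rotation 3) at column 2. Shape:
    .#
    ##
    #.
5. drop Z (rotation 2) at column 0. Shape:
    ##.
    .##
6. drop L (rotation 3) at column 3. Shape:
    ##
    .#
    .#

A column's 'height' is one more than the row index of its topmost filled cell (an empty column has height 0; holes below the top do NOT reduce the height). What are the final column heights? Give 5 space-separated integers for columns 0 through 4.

Drop 1: S rot2 at col 2 lands with bottom-row=0; cleared 0 line(s) (total 0); column heights now [0 0 1 2 2], max=2
Drop 2: L rot0 at col 2 lands with bottom-row=2; cleared 0 line(s) (total 0); column heights now [0 0 3 3 4], max=4
Drop 3: O rot1 at col 0 lands with bottom-row=0; cleared 0 line(s) (total 0); column heights now [2 2 3 3 4], max=4
Drop 4: Z rot3 at col 2 lands with bottom-row=3; cleared 0 line(s) (total 0); column heights now [2 2 5 6 4], max=6
Drop 5: Z rot2 at col 0 lands with bottom-row=5; cleared 0 line(s) (total 0); column heights now [7 7 6 6 4], max=7
Drop 6: L rot3 at col 3 lands with bottom-row=4; cleared 0 line(s) (total 0); column heights now [7 7 6 7 7], max=7

Answer: 7 7 6 7 7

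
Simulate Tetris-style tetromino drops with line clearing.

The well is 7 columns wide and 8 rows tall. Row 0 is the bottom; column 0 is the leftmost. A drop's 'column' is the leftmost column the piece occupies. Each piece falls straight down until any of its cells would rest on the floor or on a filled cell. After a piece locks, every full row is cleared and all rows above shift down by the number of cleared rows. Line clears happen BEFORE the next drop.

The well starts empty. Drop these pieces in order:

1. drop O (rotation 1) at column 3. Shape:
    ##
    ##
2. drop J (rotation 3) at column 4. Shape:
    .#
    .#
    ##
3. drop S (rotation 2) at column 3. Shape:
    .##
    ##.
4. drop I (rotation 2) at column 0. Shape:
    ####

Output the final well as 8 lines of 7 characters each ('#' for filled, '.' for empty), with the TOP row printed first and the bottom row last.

Answer: .......
.......
######.
...###.
.....#.
....##.
...##..
...##..

Derivation:
Drop 1: O rot1 at col 3 lands with bottom-row=0; cleared 0 line(s) (total 0); column heights now [0 0 0 2 2 0 0], max=2
Drop 2: J rot3 at col 4 lands with bottom-row=2; cleared 0 line(s) (total 0); column heights now [0 0 0 2 3 5 0], max=5
Drop 3: S rot2 at col 3 lands with bottom-row=4; cleared 0 line(s) (total 0); column heights now [0 0 0 5 6 6 0], max=6
Drop 4: I rot2 at col 0 lands with bottom-row=5; cleared 0 line(s) (total 0); column heights now [6 6 6 6 6 6 0], max=6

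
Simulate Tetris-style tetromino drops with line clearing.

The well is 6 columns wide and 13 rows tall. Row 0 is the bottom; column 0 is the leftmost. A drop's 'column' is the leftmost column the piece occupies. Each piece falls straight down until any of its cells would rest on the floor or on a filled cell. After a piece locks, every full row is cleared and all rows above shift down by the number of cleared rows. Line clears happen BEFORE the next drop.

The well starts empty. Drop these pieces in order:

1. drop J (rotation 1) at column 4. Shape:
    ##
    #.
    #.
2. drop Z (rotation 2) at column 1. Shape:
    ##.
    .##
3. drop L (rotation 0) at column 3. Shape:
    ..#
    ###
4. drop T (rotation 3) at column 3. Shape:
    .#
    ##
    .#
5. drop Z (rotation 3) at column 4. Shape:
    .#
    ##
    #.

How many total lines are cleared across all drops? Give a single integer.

Answer: 0

Derivation:
Drop 1: J rot1 at col 4 lands with bottom-row=0; cleared 0 line(s) (total 0); column heights now [0 0 0 0 3 3], max=3
Drop 2: Z rot2 at col 1 lands with bottom-row=0; cleared 0 line(s) (total 0); column heights now [0 2 2 1 3 3], max=3
Drop 3: L rot0 at col 3 lands with bottom-row=3; cleared 0 line(s) (total 0); column heights now [0 2 2 4 4 5], max=5
Drop 4: T rot3 at col 3 lands with bottom-row=4; cleared 0 line(s) (total 0); column heights now [0 2 2 6 7 5], max=7
Drop 5: Z rot3 at col 4 lands with bottom-row=7; cleared 0 line(s) (total 0); column heights now [0 2 2 6 9 10], max=10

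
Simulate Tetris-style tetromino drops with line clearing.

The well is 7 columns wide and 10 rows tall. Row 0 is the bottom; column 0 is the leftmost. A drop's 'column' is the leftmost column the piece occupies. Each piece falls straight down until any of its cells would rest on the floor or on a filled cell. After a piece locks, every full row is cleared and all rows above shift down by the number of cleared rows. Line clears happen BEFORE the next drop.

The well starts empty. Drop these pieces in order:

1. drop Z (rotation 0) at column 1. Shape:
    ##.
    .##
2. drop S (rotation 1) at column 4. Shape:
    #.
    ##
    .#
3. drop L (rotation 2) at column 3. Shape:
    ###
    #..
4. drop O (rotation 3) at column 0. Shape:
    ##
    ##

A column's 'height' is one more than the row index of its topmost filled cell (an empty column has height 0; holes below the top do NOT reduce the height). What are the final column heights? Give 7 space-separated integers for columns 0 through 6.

Drop 1: Z rot0 at col 1 lands with bottom-row=0; cleared 0 line(s) (total 0); column heights now [0 2 2 1 0 0 0], max=2
Drop 2: S rot1 at col 4 lands with bottom-row=0; cleared 0 line(s) (total 0); column heights now [0 2 2 1 3 2 0], max=3
Drop 3: L rot2 at col 3 lands with bottom-row=2; cleared 0 line(s) (total 0); column heights now [0 2 2 4 4 4 0], max=4
Drop 4: O rot3 at col 0 lands with bottom-row=2; cleared 0 line(s) (total 0); column heights now [4 4 2 4 4 4 0], max=4

Answer: 4 4 2 4 4 4 0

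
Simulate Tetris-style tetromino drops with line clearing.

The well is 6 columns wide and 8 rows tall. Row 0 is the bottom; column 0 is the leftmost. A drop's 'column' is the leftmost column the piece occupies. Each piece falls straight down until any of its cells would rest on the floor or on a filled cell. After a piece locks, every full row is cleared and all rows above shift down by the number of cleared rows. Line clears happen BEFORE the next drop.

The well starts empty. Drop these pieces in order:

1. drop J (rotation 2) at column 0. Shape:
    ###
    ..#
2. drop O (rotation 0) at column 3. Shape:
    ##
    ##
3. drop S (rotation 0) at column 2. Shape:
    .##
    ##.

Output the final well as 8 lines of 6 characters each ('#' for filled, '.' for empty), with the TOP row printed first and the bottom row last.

Answer: ......
......
......
......
...##.
..##..
#####.
..###.

Derivation:
Drop 1: J rot2 at col 0 lands with bottom-row=0; cleared 0 line(s) (total 0); column heights now [2 2 2 0 0 0], max=2
Drop 2: O rot0 at col 3 lands with bottom-row=0; cleared 0 line(s) (total 0); column heights now [2 2 2 2 2 0], max=2
Drop 3: S rot0 at col 2 lands with bottom-row=2; cleared 0 line(s) (total 0); column heights now [2 2 3 4 4 0], max=4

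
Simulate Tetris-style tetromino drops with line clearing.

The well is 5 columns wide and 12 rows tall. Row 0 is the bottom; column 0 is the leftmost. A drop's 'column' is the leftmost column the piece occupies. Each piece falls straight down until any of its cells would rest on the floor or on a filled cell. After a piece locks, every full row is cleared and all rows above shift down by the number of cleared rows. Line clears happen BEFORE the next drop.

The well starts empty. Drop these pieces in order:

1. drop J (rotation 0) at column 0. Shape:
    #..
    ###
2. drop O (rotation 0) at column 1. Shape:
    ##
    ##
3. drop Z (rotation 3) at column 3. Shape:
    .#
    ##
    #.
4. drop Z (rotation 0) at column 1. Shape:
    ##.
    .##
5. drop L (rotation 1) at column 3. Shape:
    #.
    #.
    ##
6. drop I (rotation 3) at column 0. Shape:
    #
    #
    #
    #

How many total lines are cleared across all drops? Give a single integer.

Drop 1: J rot0 at col 0 lands with bottom-row=0; cleared 0 line(s) (total 0); column heights now [2 1 1 0 0], max=2
Drop 2: O rot0 at col 1 lands with bottom-row=1; cleared 0 line(s) (total 0); column heights now [2 3 3 0 0], max=3
Drop 3: Z rot3 at col 3 lands with bottom-row=0; cleared 1 line(s) (total 1); column heights now [1 2 2 1 2], max=2
Drop 4: Z rot0 at col 1 lands with bottom-row=2; cleared 0 line(s) (total 1); column heights now [1 4 4 3 2], max=4
Drop 5: L rot1 at col 3 lands with bottom-row=3; cleared 0 line(s) (total 1); column heights now [1 4 4 6 4], max=6
Drop 6: I rot3 at col 0 lands with bottom-row=1; cleared 1 line(s) (total 2); column heights now [4 2 3 5 2], max=5

Answer: 2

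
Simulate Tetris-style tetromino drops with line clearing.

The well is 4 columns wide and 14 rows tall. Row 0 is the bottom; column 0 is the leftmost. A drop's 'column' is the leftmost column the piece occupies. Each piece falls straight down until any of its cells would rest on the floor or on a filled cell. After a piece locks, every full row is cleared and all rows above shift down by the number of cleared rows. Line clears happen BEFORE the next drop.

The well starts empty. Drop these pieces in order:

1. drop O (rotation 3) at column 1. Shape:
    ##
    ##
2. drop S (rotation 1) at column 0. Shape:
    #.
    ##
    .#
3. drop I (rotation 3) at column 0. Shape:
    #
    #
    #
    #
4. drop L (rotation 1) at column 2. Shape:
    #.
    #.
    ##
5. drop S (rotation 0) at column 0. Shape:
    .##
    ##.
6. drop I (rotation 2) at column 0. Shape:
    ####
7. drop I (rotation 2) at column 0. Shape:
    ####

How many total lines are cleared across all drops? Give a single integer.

Drop 1: O rot3 at col 1 lands with bottom-row=0; cleared 0 line(s) (total 0); column heights now [0 2 2 0], max=2
Drop 2: S rot1 at col 0 lands with bottom-row=2; cleared 0 line(s) (total 0); column heights now [5 4 2 0], max=5
Drop 3: I rot3 at col 0 lands with bottom-row=5; cleared 0 line(s) (total 0); column heights now [9 4 2 0], max=9
Drop 4: L rot1 at col 2 lands with bottom-row=2; cleared 0 line(s) (total 0); column heights now [9 4 5 3], max=9
Drop 5: S rot0 at col 0 lands with bottom-row=9; cleared 0 line(s) (total 0); column heights now [10 11 11 3], max=11
Drop 6: I rot2 at col 0 lands with bottom-row=11; cleared 1 line(s) (total 1); column heights now [10 11 11 3], max=11
Drop 7: I rot2 at col 0 lands with bottom-row=11; cleared 1 line(s) (total 2); column heights now [10 11 11 3], max=11

Answer: 2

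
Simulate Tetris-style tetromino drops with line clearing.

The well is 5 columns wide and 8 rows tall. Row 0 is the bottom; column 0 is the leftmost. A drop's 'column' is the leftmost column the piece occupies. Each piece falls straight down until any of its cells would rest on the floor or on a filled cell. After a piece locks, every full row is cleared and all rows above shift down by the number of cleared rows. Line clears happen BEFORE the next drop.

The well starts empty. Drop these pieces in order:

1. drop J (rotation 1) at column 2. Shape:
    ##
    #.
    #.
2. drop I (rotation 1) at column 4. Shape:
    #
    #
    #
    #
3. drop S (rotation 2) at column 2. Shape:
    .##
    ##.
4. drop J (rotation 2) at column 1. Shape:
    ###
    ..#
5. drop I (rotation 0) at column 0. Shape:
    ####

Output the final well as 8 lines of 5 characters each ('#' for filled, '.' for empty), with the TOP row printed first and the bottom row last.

Answer: ####.
.###.
...#.
...##
..###
..###
..#.#
..#.#

Derivation:
Drop 1: J rot1 at col 2 lands with bottom-row=0; cleared 0 line(s) (total 0); column heights now [0 0 3 3 0], max=3
Drop 2: I rot1 at col 4 lands with bottom-row=0; cleared 0 line(s) (total 0); column heights now [0 0 3 3 4], max=4
Drop 3: S rot2 at col 2 lands with bottom-row=3; cleared 0 line(s) (total 0); column heights now [0 0 4 5 5], max=5
Drop 4: J rot2 at col 1 lands with bottom-row=5; cleared 0 line(s) (total 0); column heights now [0 7 7 7 5], max=7
Drop 5: I rot0 at col 0 lands with bottom-row=7; cleared 0 line(s) (total 0); column heights now [8 8 8 8 5], max=8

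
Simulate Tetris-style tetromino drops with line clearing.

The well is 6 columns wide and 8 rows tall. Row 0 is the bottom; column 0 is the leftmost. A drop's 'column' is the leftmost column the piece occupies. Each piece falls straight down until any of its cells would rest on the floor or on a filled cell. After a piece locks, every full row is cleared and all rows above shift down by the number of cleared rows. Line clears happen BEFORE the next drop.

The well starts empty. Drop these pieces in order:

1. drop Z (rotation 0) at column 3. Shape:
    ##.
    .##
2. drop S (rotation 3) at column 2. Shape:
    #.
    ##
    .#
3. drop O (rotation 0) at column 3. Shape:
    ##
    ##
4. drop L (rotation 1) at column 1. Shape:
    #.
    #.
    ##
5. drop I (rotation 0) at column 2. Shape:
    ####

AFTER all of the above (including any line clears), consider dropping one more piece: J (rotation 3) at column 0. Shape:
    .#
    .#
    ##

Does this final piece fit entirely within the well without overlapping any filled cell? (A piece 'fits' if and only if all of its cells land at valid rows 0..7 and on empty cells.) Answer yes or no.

Answer: no

Derivation:
Drop 1: Z rot0 at col 3 lands with bottom-row=0; cleared 0 line(s) (total 0); column heights now [0 0 0 2 2 1], max=2
Drop 2: S rot3 at col 2 lands with bottom-row=2; cleared 0 line(s) (total 0); column heights now [0 0 5 4 2 1], max=5
Drop 3: O rot0 at col 3 lands with bottom-row=4; cleared 0 line(s) (total 0); column heights now [0 0 5 6 6 1], max=6
Drop 4: L rot1 at col 1 lands with bottom-row=5; cleared 0 line(s) (total 0); column heights now [0 8 6 6 6 1], max=8
Drop 5: I rot0 at col 2 lands with bottom-row=6; cleared 0 line(s) (total 0); column heights now [0 8 7 7 7 7], max=8
Test piece J rot3 at col 0 (width 2): heights before test = [0 8 7 7 7 7]; fits = False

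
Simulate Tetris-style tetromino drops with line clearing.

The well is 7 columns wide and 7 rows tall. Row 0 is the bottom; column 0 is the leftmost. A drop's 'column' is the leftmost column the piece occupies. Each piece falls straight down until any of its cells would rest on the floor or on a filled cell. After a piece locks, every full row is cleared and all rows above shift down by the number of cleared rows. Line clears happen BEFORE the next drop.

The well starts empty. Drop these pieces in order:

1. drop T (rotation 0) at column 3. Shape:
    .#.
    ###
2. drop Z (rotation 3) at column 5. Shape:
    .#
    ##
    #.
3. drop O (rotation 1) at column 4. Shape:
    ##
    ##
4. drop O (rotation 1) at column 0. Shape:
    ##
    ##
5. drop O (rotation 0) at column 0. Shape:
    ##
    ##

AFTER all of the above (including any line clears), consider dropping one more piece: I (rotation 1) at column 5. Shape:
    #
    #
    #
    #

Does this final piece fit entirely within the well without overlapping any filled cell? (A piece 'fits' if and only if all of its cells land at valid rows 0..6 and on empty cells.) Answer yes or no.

Answer: no

Derivation:
Drop 1: T rot0 at col 3 lands with bottom-row=0; cleared 0 line(s) (total 0); column heights now [0 0 0 1 2 1 0], max=2
Drop 2: Z rot3 at col 5 lands with bottom-row=1; cleared 0 line(s) (total 0); column heights now [0 0 0 1 2 3 4], max=4
Drop 3: O rot1 at col 4 lands with bottom-row=3; cleared 0 line(s) (total 0); column heights now [0 0 0 1 5 5 4], max=5
Drop 4: O rot1 at col 0 lands with bottom-row=0; cleared 0 line(s) (total 0); column heights now [2 2 0 1 5 5 4], max=5
Drop 5: O rot0 at col 0 lands with bottom-row=2; cleared 0 line(s) (total 0); column heights now [4 4 0 1 5 5 4], max=5
Test piece I rot1 at col 5 (width 1): heights before test = [4 4 0 1 5 5 4]; fits = False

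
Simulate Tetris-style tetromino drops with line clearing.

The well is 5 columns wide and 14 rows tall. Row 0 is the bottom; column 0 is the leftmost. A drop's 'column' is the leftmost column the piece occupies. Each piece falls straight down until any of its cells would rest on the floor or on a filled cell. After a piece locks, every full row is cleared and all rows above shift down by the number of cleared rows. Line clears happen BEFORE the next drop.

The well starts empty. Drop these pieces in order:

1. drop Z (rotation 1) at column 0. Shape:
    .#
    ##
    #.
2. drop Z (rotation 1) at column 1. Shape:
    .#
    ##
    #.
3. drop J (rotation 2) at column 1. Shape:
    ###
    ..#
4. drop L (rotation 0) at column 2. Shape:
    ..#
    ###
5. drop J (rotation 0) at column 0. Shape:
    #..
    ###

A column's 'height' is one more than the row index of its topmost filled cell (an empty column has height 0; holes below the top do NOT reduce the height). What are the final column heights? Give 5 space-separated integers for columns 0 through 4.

Drop 1: Z rot1 at col 0 lands with bottom-row=0; cleared 0 line(s) (total 0); column heights now [2 3 0 0 0], max=3
Drop 2: Z rot1 at col 1 lands with bottom-row=3; cleared 0 line(s) (total 0); column heights now [2 5 6 0 0], max=6
Drop 3: J rot2 at col 1 lands with bottom-row=5; cleared 0 line(s) (total 0); column heights now [2 7 7 7 0], max=7
Drop 4: L rot0 at col 2 lands with bottom-row=7; cleared 0 line(s) (total 0); column heights now [2 7 8 8 9], max=9
Drop 5: J rot0 at col 0 lands with bottom-row=8; cleared 0 line(s) (total 0); column heights now [10 9 9 8 9], max=10

Answer: 10 9 9 8 9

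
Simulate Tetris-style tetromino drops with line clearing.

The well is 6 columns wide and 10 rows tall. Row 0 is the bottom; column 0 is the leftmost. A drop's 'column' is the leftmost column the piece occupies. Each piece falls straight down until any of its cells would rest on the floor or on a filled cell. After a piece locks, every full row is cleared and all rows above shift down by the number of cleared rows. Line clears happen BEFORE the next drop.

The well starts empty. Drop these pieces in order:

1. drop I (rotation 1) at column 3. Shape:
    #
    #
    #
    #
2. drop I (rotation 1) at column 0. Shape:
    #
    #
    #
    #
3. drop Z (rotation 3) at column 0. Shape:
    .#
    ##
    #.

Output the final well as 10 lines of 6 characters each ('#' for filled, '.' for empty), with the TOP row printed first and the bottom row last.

Drop 1: I rot1 at col 3 lands with bottom-row=0; cleared 0 line(s) (total 0); column heights now [0 0 0 4 0 0], max=4
Drop 2: I rot1 at col 0 lands with bottom-row=0; cleared 0 line(s) (total 0); column heights now [4 0 0 4 0 0], max=4
Drop 3: Z rot3 at col 0 lands with bottom-row=4; cleared 0 line(s) (total 0); column heights now [6 7 0 4 0 0], max=7

Answer: ......
......
......
.#....
##....
#.....
#..#..
#..#..
#..#..
#..#..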